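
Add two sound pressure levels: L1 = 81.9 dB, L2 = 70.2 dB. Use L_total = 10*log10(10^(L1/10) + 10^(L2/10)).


10^(81.9/10) = 1.54882e+08
10^(70.2/10) = 1.04713e+07
Sum = 1.54882e+08 + 1.04713e+07 = 1.65353e+08
L_total = 10*log10(1.65353e+08) = 82.184 dB


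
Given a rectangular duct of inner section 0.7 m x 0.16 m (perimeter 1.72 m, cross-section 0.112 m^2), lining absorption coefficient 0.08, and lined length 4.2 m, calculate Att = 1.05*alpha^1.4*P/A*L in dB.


alpha^1.4 = 0.08^1.4 = 0.029129
Attenuation rate = 1.05 * alpha^1.4 * P / A
= 1.05 * 0.029129 * 1.72 / 0.112 = 0.469705 dB/m
Total Att = 0.469705 * 4.2 = 1.9728 dB


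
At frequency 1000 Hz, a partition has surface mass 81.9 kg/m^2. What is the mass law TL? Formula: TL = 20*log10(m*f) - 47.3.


m * f = 81.9 * 1000 = 81900
20*log10(81900) = 98.2657 dB
TL = 98.2657 - 47.3 = 50.966 dB


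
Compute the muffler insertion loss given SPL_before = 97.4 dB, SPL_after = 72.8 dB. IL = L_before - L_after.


Insertion loss = SPL without muffler - SPL with muffler
IL = 97.4 - 72.8 = 24.6 dB


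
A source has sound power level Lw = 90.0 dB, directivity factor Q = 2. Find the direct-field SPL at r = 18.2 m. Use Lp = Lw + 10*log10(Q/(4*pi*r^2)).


4*pi*r^2 = 4*pi*18.2^2 = 4162.48 m^2
Q / (4*pi*r^2) = 2 / 4162.48 = 0.000480483
Lp = 90.0 + 10*log10(0.000480483) = 56.817 dB


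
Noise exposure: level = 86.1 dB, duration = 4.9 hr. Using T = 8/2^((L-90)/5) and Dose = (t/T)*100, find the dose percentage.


T_allowed = 8 / 2^((86.1 - 90)/5) = 13.737 hr
Dose = 4.9 / 13.737 * 100 = 35.67 %


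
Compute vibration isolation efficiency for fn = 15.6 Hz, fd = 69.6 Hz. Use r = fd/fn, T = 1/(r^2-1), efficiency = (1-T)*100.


r = 69.6 / 15.6 = 4.46154
r^2 - 1 = 4.46154^2 - 1 = 18.9053
T = 1/18.9053 = 0.0528952
Efficiency = (1 - 0.0528952)*100 = 94.71 %


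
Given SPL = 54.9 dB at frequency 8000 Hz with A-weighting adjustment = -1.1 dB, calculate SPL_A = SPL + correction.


A-weighting table: 8000 Hz -> -1.1 dB correction
SPL_A = SPL + correction = 54.9 + (-1.1) = 53.8 dBA


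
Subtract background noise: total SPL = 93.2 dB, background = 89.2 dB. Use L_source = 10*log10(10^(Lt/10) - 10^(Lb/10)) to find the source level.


10^(93.2/10) = 2.0893e+09
10^(89.2/10) = 8.31764e+08
Difference = 2.0893e+09 - 8.31764e+08 = 1.25754e+09
L_source = 10*log10(1.25754e+09) = 90.995 dB


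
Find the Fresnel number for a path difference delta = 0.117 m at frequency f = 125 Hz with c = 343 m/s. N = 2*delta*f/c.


N = 2*delta*f/c = 2*delta/lambda, where lambda = c/f
lambda = 343 / 125 = 2.744 m
N = 2 * 0.117 / 2.744 = 0.085277


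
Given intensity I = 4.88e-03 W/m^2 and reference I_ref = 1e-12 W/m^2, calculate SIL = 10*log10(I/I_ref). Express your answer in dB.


I / I_ref = 4.88e-03 / 1e-12 = 4.88e+09
SIL = 10 * log10(4.88e+09) = 96.884 dB


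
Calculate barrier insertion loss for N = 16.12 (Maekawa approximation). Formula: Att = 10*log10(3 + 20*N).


3 + 20*N = 3 + 20*16.12 = 325.4
Att = 10*log10(325.4) = 25.124 dB


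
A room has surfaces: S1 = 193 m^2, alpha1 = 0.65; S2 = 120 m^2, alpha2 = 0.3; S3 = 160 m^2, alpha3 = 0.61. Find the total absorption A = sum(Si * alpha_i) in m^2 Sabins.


193 * 0.65 = 125.45
120 * 0.3 = 36
160 * 0.61 = 97.6
A_total = 125.45 + 36 + 97.6 = 259.05 m^2


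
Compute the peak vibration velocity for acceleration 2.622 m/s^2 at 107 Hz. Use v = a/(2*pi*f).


omega = 2*pi*f = 2*pi*107 = 672.301 rad/s
v = a / omega = 2.622 / 672.301 = 0.0039 m/s


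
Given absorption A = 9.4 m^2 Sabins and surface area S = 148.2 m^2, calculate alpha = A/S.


Absorption coefficient = absorbed power / incident power
alpha = A / S = 9.4 / 148.2 = 0.063428


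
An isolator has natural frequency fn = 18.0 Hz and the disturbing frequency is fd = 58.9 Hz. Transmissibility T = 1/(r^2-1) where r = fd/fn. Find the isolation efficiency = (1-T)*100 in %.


r = 58.9 / 18.0 = 3.27222
r^2 - 1 = 3.27222^2 - 1 = 9.70742
T = 1/9.70742 = 0.103014
Efficiency = (1 - 0.103014)*100 = 89.699 %


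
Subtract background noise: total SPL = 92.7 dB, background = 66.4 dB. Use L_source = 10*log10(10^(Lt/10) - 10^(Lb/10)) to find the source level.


10^(92.7/10) = 1.86209e+09
10^(66.4/10) = 4.36516e+06
Difference = 1.86209e+09 - 4.36516e+06 = 1.85772e+09
L_source = 10*log10(1.85772e+09) = 92.69 dB


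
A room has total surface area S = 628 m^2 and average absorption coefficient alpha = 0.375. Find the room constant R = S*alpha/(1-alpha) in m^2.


R = 628 * 0.375 / (1 - 0.375) = 376.8 m^2


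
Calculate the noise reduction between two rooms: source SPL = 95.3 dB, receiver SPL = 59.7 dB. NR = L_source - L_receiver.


NR = L_source - L_receiver (difference between source and receiving room levels)
NR = 95.3 - 59.7 = 35.6 dB


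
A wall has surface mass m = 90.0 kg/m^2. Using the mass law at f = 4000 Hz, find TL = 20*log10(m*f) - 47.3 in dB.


m * f = 90.0 * 4000 = 360000
20*log10(360000) = 111.126 dB
TL = 111.126 - 47.3 = 63.826 dB


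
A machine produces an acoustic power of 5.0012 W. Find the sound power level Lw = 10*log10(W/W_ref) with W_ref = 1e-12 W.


W / W_ref = 5.0012 / 1e-12 = 5.0012e+12
Lw = 10 * log10(5.0012e+12) = 126.99 dB


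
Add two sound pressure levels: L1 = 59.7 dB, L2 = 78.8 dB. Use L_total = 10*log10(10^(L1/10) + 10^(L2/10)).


10^(59.7/10) = 933254
10^(78.8/10) = 7.58578e+07
Sum = 933254 + 7.58578e+07 = 7.67911e+07
L_total = 10*log10(7.67911e+07) = 78.853 dB


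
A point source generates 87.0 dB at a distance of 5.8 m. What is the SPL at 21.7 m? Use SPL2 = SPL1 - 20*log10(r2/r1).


r2/r1 = 21.7/5.8 = 3.74138
Correction = 20*log10(3.74138) = 11.4606 dB
SPL2 = 87.0 - 11.4606 = 75.539 dB


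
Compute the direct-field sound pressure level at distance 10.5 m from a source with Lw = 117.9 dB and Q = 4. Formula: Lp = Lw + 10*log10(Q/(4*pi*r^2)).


4*pi*r^2 = 4*pi*10.5^2 = 1385.44 m^2
Q / (4*pi*r^2) = 4 / 1385.44 = 0.00288717
Lp = 117.9 + 10*log10(0.00288717) = 92.505 dB


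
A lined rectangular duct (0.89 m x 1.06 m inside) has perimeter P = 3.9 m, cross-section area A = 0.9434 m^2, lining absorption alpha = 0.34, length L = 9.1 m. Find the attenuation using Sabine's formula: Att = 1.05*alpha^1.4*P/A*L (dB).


alpha^1.4 = 0.34^1.4 = 0.220836
Attenuation rate = 1.05 * alpha^1.4 * P / A
= 1.05 * 0.220836 * 3.9 / 0.9434 = 0.958579 dB/m
Total Att = 0.958579 * 9.1 = 8.7231 dB


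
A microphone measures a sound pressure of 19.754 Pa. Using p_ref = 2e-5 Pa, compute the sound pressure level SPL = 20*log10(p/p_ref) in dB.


p / p_ref = 19.754 / 2e-5 = 987700
SPL = 20 * log10(987700) = 119.89 dB


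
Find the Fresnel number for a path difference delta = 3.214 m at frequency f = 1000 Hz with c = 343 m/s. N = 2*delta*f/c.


N = 2*delta*f/c = 2*delta/lambda, where lambda = c/f
lambda = 343 / 1000 = 0.343 m
N = 2 * 3.214 / 0.343 = 18.741


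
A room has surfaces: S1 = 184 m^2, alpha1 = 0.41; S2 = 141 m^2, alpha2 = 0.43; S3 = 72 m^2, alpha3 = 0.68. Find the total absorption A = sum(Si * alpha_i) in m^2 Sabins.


184 * 0.41 = 75.44
141 * 0.43 = 60.63
72 * 0.68 = 48.96
A_total = 75.44 + 60.63 + 48.96 = 185.03 m^2


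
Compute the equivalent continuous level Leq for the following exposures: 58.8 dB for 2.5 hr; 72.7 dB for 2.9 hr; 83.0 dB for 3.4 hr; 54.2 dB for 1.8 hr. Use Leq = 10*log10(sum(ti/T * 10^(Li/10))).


T_total = 2.5 + 2.9 + 3.4 + 1.8 = 10.6 hr
(2.5/10.6) * 10^(58.8/10) = 178910
(2.9/10.6) * 10^(72.7/10) = 5.09439e+06
(3.4/10.6) * 10^(83.0/10) = 6.3999e+07
(1.8/10.6) * 10^(54.2/10) = 44664.9
Sum = 178910 + 5.09439e+06 + 6.3999e+07 + 44664.9 = 6.9317e+07
Leq = 10*log10(6.9317e+07) = 78.408 dB


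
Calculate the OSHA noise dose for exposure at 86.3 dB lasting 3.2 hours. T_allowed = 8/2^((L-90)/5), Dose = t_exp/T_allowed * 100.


T_allowed = 8 / 2^((86.3 - 90)/5) = 13.3614 hr
Dose = 3.2 / 13.3614 * 100 = 23.95 %


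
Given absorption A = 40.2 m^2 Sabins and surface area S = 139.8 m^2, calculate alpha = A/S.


Absorption coefficient = absorbed power / incident power
alpha = A / S = 40.2 / 139.8 = 0.28755


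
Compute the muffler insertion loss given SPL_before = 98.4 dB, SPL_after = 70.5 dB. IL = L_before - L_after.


Insertion loss = SPL without muffler - SPL with muffler
IL = 98.4 - 70.5 = 27.9 dB


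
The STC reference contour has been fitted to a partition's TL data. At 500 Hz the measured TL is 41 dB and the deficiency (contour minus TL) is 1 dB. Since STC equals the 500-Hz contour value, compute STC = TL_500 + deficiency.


By ASTM E413, STC = value of the fitted reference contour at 500 Hz.
Contour value at 500 Hz = TL_500 + deficiency = 41 + 1 = 42
STC = 42


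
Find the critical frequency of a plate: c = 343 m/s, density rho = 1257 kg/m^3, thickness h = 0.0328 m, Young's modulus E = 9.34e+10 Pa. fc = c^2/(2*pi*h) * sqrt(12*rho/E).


12*rho/E = 12*1257/9.34e+10 = 1.61499e-07
sqrt(12*rho/E) = sqrt(1.61499e-07) = 0.000401869
c^2/(2*pi*h) = 343^2/(2*pi*0.0328) = 570866
fc = 570866 * 0.000401869 = 229.41 Hz


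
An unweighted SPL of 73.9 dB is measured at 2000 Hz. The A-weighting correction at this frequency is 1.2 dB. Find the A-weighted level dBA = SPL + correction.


A-weighting table: 2000 Hz -> 1.2 dB correction
SPL_A = SPL + correction = 73.9 + (1.2) = 75.1 dBA


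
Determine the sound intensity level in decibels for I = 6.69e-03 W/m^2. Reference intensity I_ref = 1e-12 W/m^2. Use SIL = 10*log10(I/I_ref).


I / I_ref = 6.69e-03 / 1e-12 = 6.69e+09
SIL = 10 * log10(6.69e+09) = 98.254 dB


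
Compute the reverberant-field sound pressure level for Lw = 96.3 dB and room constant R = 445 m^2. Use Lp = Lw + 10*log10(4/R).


4/R = 4/445 = 0.00898876
Lp = 96.3 + 10*log10(0.00898876) = 75.837 dB


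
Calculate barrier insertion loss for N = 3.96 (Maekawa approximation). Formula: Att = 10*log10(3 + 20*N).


3 + 20*N = 3 + 20*3.96 = 82.2
Att = 10*log10(82.2) = 19.149 dB


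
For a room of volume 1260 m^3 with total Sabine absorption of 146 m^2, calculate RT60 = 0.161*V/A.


RT60 = 0.161 * 1260 / 146 = 1.3895 s


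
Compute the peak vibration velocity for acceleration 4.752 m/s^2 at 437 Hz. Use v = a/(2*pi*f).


omega = 2*pi*f = 2*pi*437 = 2745.75 rad/s
v = a / omega = 4.752 / 2745.75 = 0.0017307 m/s


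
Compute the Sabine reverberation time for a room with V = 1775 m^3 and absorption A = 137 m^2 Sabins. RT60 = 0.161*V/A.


RT60 = 0.161 * 1775 / 137 = 2.0859 s


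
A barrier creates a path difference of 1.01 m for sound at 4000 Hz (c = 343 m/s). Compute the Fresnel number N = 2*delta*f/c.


N = 2*delta*f/c = 2*delta/lambda, where lambda = c/f
lambda = 343 / 4000 = 0.08575 m
N = 2 * 1.01 / 0.08575 = 23.557


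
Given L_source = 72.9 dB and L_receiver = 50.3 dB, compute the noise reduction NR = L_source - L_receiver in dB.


NR = L_source - L_receiver (difference between source and receiving room levels)
NR = 72.9 - 50.3 = 22.6 dB


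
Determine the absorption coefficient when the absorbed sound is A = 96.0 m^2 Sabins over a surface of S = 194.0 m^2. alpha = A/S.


Absorption coefficient = absorbed power / incident power
alpha = A / S = 96.0 / 194.0 = 0.49485


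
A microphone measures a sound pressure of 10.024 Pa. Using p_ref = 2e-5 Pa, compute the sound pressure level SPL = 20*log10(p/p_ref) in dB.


p / p_ref = 10.024 / 2e-5 = 501200
SPL = 20 * log10(501200) = 114 dB


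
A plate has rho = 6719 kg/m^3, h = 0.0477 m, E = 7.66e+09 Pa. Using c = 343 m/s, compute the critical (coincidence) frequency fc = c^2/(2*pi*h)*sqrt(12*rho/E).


12*rho/E = 12*6719/7.66e+09 = 1.05258e-05
sqrt(12*rho/E) = sqrt(1.05258e-05) = 0.00324435
c^2/(2*pi*h) = 343^2/(2*pi*0.0477) = 392545
fc = 392545 * 0.00324435 = 1273.6 Hz


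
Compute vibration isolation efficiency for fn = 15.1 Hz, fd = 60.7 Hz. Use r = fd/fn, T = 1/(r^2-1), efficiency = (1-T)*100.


r = 60.7 / 15.1 = 4.01987
r^2 - 1 = 4.01987^2 - 1 = 15.1594
T = 1/15.1594 = 0.0659657
Efficiency = (1 - 0.0659657)*100 = 93.403 %


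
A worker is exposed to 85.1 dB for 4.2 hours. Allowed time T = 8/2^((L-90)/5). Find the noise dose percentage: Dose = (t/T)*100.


T_allowed = 8 / 2^((85.1 - 90)/5) = 15.7797 hr
Dose = 4.2 / 15.7797 * 100 = 26.616 %


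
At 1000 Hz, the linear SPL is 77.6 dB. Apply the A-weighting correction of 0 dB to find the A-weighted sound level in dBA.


A-weighting table: 1000 Hz -> 0 dB correction
SPL_A = SPL + correction = 77.6 + (0) = 77.6 dBA


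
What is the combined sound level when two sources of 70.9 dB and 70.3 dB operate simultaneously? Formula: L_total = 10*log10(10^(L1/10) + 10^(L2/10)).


10^(70.9/10) = 1.23027e+07
10^(70.3/10) = 1.07152e+07
Sum = 1.23027e+07 + 1.07152e+07 = 2.30179e+07
L_total = 10*log10(2.30179e+07) = 73.621 dB


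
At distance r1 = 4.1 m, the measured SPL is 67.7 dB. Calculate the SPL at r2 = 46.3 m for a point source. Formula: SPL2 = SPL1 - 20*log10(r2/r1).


r2/r1 = 46.3/4.1 = 11.2927
Correction = 20*log10(11.2927) = 21.056 dB
SPL2 = 67.7 - 21.056 = 46.644 dB


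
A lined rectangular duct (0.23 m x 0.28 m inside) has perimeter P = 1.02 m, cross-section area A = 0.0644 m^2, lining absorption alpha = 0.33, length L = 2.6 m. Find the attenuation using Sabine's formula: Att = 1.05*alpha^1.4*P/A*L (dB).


alpha^1.4 = 0.33^1.4 = 0.211797
Attenuation rate = 1.05 * alpha^1.4 * P / A
= 1.05 * 0.211797 * 1.02 / 0.0644 = 3.52228 dB/m
Total Att = 3.52228 * 2.6 = 9.1579 dB


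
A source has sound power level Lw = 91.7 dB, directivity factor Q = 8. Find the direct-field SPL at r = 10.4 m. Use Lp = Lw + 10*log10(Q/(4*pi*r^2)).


4*pi*r^2 = 4*pi*10.4^2 = 1359.18 m^2
Q / (4*pi*r^2) = 8 / 1359.18 = 0.0058859
Lp = 91.7 + 10*log10(0.0058859) = 69.398 dB


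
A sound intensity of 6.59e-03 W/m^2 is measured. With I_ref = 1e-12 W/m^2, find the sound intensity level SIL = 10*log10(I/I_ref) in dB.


I / I_ref = 6.59e-03 / 1e-12 = 6.59e+09
SIL = 10 * log10(6.59e+09) = 98.189 dB


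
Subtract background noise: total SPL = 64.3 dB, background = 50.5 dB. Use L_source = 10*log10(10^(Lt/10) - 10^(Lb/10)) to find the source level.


10^(64.3/10) = 2.69153e+06
10^(50.5/10) = 112202
Difference = 2.69153e+06 - 112202 = 2.57933e+06
L_source = 10*log10(2.57933e+06) = 64.115 dB


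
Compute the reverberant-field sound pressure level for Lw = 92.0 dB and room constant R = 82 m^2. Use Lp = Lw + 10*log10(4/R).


4/R = 4/82 = 0.0487805
Lp = 92.0 + 10*log10(0.0487805) = 78.882 dB


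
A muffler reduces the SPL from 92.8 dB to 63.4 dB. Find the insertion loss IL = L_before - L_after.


Insertion loss = SPL without muffler - SPL with muffler
IL = 92.8 - 63.4 = 29.4 dB


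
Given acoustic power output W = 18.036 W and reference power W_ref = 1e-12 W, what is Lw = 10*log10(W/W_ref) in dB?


W / W_ref = 18.036 / 1e-12 = 1.8036e+13
Lw = 10 * log10(1.8036e+13) = 132.56 dB


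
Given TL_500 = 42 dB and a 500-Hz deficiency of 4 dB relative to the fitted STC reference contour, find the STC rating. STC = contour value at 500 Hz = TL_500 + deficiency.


By ASTM E413, STC = value of the fitted reference contour at 500 Hz.
Contour value at 500 Hz = TL_500 + deficiency = 42 + 4 = 46
STC = 46


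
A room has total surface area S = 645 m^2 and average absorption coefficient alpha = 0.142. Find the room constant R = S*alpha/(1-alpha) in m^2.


R = 645 * 0.142 / (1 - 0.142) = 106.75 m^2


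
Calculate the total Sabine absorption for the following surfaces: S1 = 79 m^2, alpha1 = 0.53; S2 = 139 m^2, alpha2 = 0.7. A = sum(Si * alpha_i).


79 * 0.53 = 41.87
139 * 0.7 = 97.3
A_total = 41.87 + 97.3 = 139.17 m^2


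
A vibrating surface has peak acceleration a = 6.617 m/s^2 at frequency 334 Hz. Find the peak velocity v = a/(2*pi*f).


omega = 2*pi*f = 2*pi*334 = 2098.58 rad/s
v = a / omega = 6.617 / 2098.58 = 0.0031531 m/s


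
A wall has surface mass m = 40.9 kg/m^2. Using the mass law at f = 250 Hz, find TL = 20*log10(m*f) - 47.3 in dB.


m * f = 40.9 * 250 = 10225
20*log10(10225) = 80.1933 dB
TL = 80.1933 - 47.3 = 32.893 dB


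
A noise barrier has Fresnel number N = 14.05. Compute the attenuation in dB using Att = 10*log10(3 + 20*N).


3 + 20*N = 3 + 20*14.05 = 284
Att = 10*log10(284) = 24.533 dB


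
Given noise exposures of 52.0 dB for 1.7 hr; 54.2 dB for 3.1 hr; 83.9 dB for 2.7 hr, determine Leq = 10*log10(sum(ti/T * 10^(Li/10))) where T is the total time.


T_total = 1.7 + 3.1 + 2.7 = 7.5 hr
(1.7/7.5) * 10^(52.0/10) = 35924.2
(3.1/7.5) * 10^(54.2/10) = 108718
(2.7/7.5) * 10^(83.9/10) = 8.83695e+07
Sum = 35924.2 + 108718 + 8.83695e+07 = 8.85141e+07
Leq = 10*log10(8.85141e+07) = 79.47 dB


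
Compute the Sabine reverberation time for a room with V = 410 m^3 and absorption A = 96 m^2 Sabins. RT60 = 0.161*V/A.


RT60 = 0.161 * 410 / 96 = 0.6876 s


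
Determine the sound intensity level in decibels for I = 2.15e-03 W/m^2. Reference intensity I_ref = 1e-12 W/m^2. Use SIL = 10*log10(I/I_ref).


I / I_ref = 2.15e-03 / 1e-12 = 2.15e+09
SIL = 10 * log10(2.15e+09) = 93.324 dB


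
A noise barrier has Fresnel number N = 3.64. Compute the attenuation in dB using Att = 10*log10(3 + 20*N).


3 + 20*N = 3 + 20*3.64 = 75.8
Att = 10*log10(75.8) = 18.797 dB


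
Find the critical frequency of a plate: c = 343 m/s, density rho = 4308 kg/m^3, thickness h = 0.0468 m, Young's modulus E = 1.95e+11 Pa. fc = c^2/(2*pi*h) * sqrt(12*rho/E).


12*rho/E = 12*4308/1.95e+11 = 2.65108e-07
sqrt(12*rho/E) = sqrt(2.65108e-07) = 0.000514886
c^2/(2*pi*h) = 343^2/(2*pi*0.0468) = 400094
fc = 400094 * 0.000514886 = 206 Hz


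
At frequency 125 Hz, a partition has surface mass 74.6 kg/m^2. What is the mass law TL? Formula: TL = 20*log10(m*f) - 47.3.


m * f = 74.6 * 125 = 9325
20*log10(9325) = 79.393 dB
TL = 79.393 - 47.3 = 32.093 dB


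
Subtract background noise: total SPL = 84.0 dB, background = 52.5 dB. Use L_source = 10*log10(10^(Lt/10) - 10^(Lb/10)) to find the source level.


10^(84.0/10) = 2.51189e+08
10^(52.5/10) = 177828
Difference = 2.51189e+08 - 177828 = 2.51011e+08
L_source = 10*log10(2.51011e+08) = 83.997 dB


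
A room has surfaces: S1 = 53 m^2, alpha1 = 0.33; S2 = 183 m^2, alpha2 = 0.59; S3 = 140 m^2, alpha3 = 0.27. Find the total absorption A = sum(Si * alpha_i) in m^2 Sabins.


53 * 0.33 = 17.49
183 * 0.59 = 107.97
140 * 0.27 = 37.8
A_total = 17.49 + 107.97 + 37.8 = 163.26 m^2


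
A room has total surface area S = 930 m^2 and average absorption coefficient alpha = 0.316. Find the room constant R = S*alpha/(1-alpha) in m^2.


R = 930 * 0.316 / (1 - 0.316) = 429.65 m^2


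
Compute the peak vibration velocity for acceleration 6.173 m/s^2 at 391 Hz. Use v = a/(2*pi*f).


omega = 2*pi*f = 2*pi*391 = 2456.73 rad/s
v = a / omega = 6.173 / 2456.73 = 0.0025127 m/s


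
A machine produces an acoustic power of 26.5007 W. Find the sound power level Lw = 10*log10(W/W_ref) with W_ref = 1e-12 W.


W / W_ref = 26.5007 / 1e-12 = 2.65007e+13
Lw = 10 * log10(2.65007e+13) = 134.23 dB


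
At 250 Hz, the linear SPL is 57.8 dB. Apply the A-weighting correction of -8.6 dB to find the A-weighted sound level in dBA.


A-weighting table: 250 Hz -> -8.6 dB correction
SPL_A = SPL + correction = 57.8 + (-8.6) = 49.2 dBA


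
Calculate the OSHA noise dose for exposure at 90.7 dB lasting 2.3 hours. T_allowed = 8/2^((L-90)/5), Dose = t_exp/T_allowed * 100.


T_allowed = 8 / 2^((90.7 - 90)/5) = 7.26015 hr
Dose = 2.3 / 7.26015 * 100 = 31.68 %


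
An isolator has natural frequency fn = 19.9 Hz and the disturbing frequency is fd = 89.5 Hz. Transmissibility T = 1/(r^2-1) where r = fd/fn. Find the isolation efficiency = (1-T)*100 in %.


r = 89.5 / 19.9 = 4.49749
r^2 - 1 = 4.49749^2 - 1 = 19.2274
T = 1/19.2274 = 0.0520091
Efficiency = (1 - 0.0520091)*100 = 94.799 %


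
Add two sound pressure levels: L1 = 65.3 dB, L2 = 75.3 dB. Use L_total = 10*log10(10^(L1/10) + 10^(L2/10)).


10^(65.3/10) = 3.38844e+06
10^(75.3/10) = 3.38844e+07
Sum = 3.38844e+06 + 3.38844e+07 = 3.72728e+07
L_total = 10*log10(3.72728e+07) = 75.714 dB


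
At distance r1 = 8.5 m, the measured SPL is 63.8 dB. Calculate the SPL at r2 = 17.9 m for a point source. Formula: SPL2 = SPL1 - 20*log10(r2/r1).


r2/r1 = 17.9/8.5 = 2.10588
Correction = 20*log10(2.10588) = 6.46867 dB
SPL2 = 63.8 - 6.46867 = 57.331 dB


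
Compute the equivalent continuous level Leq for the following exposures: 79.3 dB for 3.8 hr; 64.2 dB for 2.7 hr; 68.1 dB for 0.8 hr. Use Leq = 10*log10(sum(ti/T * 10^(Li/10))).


T_total = 3.8 + 2.7 + 0.8 = 7.3 hr
(3.8/7.3) * 10^(79.3/10) = 4.43058e+07
(2.7/7.3) * 10^(64.2/10) = 972839
(0.8/7.3) * 10^(68.1/10) = 707566
Sum = 4.43058e+07 + 972839 + 707566 = 4.59862e+07
Leq = 10*log10(4.59862e+07) = 76.626 dB


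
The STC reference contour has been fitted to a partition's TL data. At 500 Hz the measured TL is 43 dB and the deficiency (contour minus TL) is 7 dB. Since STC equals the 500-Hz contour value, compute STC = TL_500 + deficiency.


By ASTM E413, STC = value of the fitted reference contour at 500 Hz.
Contour value at 500 Hz = TL_500 + deficiency = 43 + 7 = 50
STC = 50


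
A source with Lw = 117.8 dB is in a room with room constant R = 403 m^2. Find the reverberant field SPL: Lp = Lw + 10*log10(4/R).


4/R = 4/403 = 0.00992556
Lp = 117.8 + 10*log10(0.00992556) = 97.768 dB


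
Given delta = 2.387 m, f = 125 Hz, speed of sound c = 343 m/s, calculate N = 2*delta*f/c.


N = 2*delta*f/c = 2*delta/lambda, where lambda = c/f
lambda = 343 / 125 = 2.744 m
N = 2 * 2.387 / 2.744 = 1.7398


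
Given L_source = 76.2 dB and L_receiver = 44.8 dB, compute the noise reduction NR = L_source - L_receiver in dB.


NR = L_source - L_receiver (difference between source and receiving room levels)
NR = 76.2 - 44.8 = 31.4 dB


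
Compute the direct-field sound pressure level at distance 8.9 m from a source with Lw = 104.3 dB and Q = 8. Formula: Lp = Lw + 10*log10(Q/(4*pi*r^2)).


4*pi*r^2 = 4*pi*8.9^2 = 995.382 m^2
Q / (4*pi*r^2) = 8 / 995.382 = 0.00803712
Lp = 104.3 + 10*log10(0.00803712) = 83.351 dB


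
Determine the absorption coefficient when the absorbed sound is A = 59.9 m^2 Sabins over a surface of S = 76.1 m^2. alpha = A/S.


Absorption coefficient = absorbed power / incident power
alpha = A / S = 59.9 / 76.1 = 0.78712


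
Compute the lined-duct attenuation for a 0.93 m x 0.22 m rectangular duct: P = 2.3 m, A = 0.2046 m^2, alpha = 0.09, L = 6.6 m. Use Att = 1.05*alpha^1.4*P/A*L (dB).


alpha^1.4 = 0.09^1.4 = 0.034351
Attenuation rate = 1.05 * alpha^1.4 * P / A
= 1.05 * 0.034351 * 2.3 / 0.2046 = 0.405463 dB/m
Total Att = 0.405463 * 6.6 = 2.6761 dB


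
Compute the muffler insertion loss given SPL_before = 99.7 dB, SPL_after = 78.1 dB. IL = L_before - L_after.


Insertion loss = SPL without muffler - SPL with muffler
IL = 99.7 - 78.1 = 21.6 dB


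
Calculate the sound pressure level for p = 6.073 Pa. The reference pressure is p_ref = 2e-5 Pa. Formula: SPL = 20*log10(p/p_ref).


p / p_ref = 6.073 / 2e-5 = 303650
SPL = 20 * log10(303650) = 109.65 dB


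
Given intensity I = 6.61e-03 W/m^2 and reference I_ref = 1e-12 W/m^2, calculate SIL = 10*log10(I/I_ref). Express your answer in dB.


I / I_ref = 6.61e-03 / 1e-12 = 6.61e+09
SIL = 10 * log10(6.61e+09) = 98.202 dB


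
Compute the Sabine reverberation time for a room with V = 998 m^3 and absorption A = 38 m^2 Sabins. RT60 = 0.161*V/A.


RT60 = 0.161 * 998 / 38 = 4.2284 s


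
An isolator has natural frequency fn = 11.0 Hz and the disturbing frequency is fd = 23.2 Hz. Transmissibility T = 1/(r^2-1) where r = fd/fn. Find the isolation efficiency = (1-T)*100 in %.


r = 23.2 / 11.0 = 2.10909
r^2 - 1 = 2.10909^2 - 1 = 3.44826
T = 1/3.44826 = 0.290001
Efficiency = (1 - 0.290001)*100 = 71 %


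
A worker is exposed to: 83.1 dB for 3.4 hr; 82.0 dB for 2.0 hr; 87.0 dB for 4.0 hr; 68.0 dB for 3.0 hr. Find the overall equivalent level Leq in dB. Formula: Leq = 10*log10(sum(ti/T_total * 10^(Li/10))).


T_total = 3.4 + 2.0 + 4.0 + 3.0 = 12.4 hr
(3.4/12.4) * 10^(83.1/10) = 5.59831e+07
(2.0/12.4) * 10^(82.0/10) = 2.55628e+07
(4.0/12.4) * 10^(87.0/10) = 1.61673e+08
(3.0/12.4) * 10^(68.0/10) = 1.52651e+06
Sum = 5.59831e+07 + 2.55628e+07 + 1.61673e+08 + 1.52651e+06 = 2.44745e+08
Leq = 10*log10(2.44745e+08) = 83.887 dB


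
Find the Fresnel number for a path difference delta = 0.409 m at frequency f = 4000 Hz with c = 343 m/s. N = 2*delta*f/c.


N = 2*delta*f/c = 2*delta/lambda, where lambda = c/f
lambda = 343 / 4000 = 0.08575 m
N = 2 * 0.409 / 0.08575 = 9.5394


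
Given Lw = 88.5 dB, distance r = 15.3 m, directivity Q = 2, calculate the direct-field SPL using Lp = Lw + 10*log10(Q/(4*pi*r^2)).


4*pi*r^2 = 4*pi*15.3^2 = 2941.66 m^2
Q / (4*pi*r^2) = 2 / 2941.66 = 0.000679888
Lp = 88.5 + 10*log10(0.000679888) = 56.824 dB


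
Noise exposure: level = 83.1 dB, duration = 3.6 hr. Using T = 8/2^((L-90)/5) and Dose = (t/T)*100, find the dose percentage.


T_allowed = 8 / 2^((83.1 - 90)/5) = 20.8215 hr
Dose = 3.6 / 20.8215 * 100 = 17.29 %


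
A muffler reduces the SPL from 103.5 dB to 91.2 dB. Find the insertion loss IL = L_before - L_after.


Insertion loss = SPL without muffler - SPL with muffler
IL = 103.5 - 91.2 = 12.3 dB


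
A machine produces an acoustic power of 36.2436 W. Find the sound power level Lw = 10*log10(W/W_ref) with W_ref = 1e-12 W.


W / W_ref = 36.2436 / 1e-12 = 3.62436e+13
Lw = 10 * log10(3.62436e+13) = 135.59 dB


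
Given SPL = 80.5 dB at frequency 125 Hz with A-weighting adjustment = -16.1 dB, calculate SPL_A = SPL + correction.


A-weighting table: 125 Hz -> -16.1 dB correction
SPL_A = SPL + correction = 80.5 + (-16.1) = 64.4 dBA


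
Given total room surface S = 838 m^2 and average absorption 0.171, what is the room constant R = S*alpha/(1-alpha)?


R = 838 * 0.171 / (1 - 0.171) = 172.86 m^2


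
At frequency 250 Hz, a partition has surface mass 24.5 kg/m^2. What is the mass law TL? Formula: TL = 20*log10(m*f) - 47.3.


m * f = 24.5 * 250 = 6125
20*log10(6125) = 75.7421 dB
TL = 75.7421 - 47.3 = 28.442 dB


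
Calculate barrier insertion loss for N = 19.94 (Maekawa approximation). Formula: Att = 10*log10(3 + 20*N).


3 + 20*N = 3 + 20*19.94 = 401.8
Att = 10*log10(401.8) = 26.04 dB


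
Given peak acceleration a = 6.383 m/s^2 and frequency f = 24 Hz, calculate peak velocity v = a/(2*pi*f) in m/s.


omega = 2*pi*f = 2*pi*24 = 150.796 rad/s
v = a / omega = 6.383 / 150.796 = 0.042329 m/s


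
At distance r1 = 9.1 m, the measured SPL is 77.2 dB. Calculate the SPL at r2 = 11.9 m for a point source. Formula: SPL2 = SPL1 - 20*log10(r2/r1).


r2/r1 = 11.9/9.1 = 1.30769
Correction = 20*log10(1.30769) = 2.3301 dB
SPL2 = 77.2 - 2.3301 = 74.87 dB


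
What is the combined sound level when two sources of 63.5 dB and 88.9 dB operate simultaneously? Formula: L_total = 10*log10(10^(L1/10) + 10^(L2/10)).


10^(63.5/10) = 2.23872e+06
10^(88.9/10) = 7.76247e+08
Sum = 2.23872e+06 + 7.76247e+08 = 7.78486e+08
L_total = 10*log10(7.78486e+08) = 88.913 dB


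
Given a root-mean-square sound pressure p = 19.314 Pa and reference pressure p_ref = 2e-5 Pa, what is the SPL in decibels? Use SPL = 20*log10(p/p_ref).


p / p_ref = 19.314 / 2e-5 = 965700
SPL = 20 * log10(965700) = 119.7 dB


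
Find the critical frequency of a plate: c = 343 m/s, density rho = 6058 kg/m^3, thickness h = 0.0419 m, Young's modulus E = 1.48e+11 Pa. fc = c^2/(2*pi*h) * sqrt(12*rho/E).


12*rho/E = 12*6058/1.48e+11 = 4.91189e-07
sqrt(12*rho/E) = sqrt(4.91189e-07) = 0.000700849
c^2/(2*pi*h) = 343^2/(2*pi*0.0419) = 446884
fc = 446884 * 0.000700849 = 313.2 Hz


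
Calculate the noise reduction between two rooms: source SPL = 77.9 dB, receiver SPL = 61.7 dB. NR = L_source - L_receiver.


NR = L_source - L_receiver (difference between source and receiving room levels)
NR = 77.9 - 61.7 = 16.2 dB


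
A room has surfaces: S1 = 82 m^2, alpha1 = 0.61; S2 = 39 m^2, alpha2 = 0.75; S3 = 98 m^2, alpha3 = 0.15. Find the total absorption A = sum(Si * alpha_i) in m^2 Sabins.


82 * 0.61 = 50.02
39 * 0.75 = 29.25
98 * 0.15 = 14.7
A_total = 50.02 + 29.25 + 14.7 = 93.97 m^2


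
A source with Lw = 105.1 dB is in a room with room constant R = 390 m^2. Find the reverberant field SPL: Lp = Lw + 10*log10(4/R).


4/R = 4/390 = 0.0102564
Lp = 105.1 + 10*log10(0.0102564) = 85.21 dB


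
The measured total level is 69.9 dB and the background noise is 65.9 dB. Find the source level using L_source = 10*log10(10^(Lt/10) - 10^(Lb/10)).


10^(69.9/10) = 9.77237e+06
10^(65.9/10) = 3.89045e+06
Difference = 9.77237e+06 - 3.89045e+06 = 5.88192e+06
L_source = 10*log10(5.88192e+06) = 67.695 dB


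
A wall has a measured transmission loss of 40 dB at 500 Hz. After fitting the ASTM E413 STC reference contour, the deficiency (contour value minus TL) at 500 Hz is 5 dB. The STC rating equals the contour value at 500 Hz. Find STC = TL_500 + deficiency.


By ASTM E413, STC = value of the fitted reference contour at 500 Hz.
Contour value at 500 Hz = TL_500 + deficiency = 40 + 5 = 45
STC = 45


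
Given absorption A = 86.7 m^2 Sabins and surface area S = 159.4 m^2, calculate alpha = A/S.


Absorption coefficient = absorbed power / incident power
alpha = A / S = 86.7 / 159.4 = 0.54391


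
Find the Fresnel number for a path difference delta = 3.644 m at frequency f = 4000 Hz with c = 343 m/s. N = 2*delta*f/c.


N = 2*delta*f/c = 2*delta/lambda, where lambda = c/f
lambda = 343 / 4000 = 0.08575 m
N = 2 * 3.644 / 0.08575 = 84.991


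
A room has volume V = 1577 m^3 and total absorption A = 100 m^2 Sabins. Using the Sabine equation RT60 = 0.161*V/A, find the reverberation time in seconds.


RT60 = 0.161 * 1577 / 100 = 2.539 s


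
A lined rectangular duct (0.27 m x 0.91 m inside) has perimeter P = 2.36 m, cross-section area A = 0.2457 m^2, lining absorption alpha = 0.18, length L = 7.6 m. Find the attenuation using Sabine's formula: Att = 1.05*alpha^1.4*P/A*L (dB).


alpha^1.4 = 0.18^1.4 = 0.0906529
Attenuation rate = 1.05 * alpha^1.4 * P / A
= 1.05 * 0.0906529 * 2.36 / 0.2457 = 0.914277 dB/m
Total Att = 0.914277 * 7.6 = 6.9485 dB


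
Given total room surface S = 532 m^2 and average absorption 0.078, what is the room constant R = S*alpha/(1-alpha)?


R = 532 * 0.078 / (1 - 0.078) = 45.007 m^2


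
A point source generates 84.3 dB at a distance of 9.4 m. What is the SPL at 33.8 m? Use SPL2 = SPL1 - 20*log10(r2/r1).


r2/r1 = 33.8/9.4 = 3.59574
Correction = 20*log10(3.59574) = 11.1158 dB
SPL2 = 84.3 - 11.1158 = 73.184 dB


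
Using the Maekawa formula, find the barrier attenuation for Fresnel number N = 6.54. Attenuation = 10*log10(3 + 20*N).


3 + 20*N = 3 + 20*6.54 = 133.8
Att = 10*log10(133.8) = 21.265 dB


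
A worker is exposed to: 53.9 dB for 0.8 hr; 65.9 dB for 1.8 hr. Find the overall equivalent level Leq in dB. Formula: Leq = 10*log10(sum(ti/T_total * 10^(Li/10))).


T_total = 0.8 + 1.8 = 2.6 hr
(0.8/2.6) * 10^(53.9/10) = 75529.5
(1.8/2.6) * 10^(65.9/10) = 2.69339e+06
Sum = 75529.5 + 2.69339e+06 = 2.76892e+06
Leq = 10*log10(2.76892e+06) = 64.423 dB


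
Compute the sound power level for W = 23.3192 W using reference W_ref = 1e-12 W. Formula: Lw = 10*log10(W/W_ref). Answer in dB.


W / W_ref = 23.3192 / 1e-12 = 2.33192e+13
Lw = 10 * log10(2.33192e+13) = 133.68 dB


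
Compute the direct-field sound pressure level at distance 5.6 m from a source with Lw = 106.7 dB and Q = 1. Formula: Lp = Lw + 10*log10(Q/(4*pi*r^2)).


4*pi*r^2 = 4*pi*5.6^2 = 394.081 m^2
Q / (4*pi*r^2) = 1 / 394.081 = 0.00253755
Lp = 106.7 + 10*log10(0.00253755) = 80.744 dB


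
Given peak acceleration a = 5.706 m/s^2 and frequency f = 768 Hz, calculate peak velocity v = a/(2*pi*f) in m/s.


omega = 2*pi*f = 2*pi*768 = 4825.49 rad/s
v = a / omega = 5.706 / 4825.49 = 0.0011825 m/s


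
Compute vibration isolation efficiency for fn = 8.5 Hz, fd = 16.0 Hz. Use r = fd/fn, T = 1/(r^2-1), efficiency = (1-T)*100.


r = 16.0 / 8.5 = 1.88235
r^2 - 1 = 1.88235^2 - 1 = 2.54324
T = 1/2.54324 = 0.393199
Efficiency = (1 - 0.393199)*100 = 60.68 %


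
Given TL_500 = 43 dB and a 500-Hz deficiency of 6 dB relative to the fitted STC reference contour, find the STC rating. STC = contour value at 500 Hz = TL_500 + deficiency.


By ASTM E413, STC = value of the fitted reference contour at 500 Hz.
Contour value at 500 Hz = TL_500 + deficiency = 43 + 6 = 49
STC = 49


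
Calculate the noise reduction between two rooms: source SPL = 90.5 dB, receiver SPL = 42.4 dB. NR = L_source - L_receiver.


NR = L_source - L_receiver (difference between source and receiving room levels)
NR = 90.5 - 42.4 = 48.1 dB


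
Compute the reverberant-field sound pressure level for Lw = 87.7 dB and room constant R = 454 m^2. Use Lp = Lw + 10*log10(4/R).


4/R = 4/454 = 0.00881057
Lp = 87.7 + 10*log10(0.00881057) = 67.15 dB


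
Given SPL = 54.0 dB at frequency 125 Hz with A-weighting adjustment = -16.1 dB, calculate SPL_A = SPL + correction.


A-weighting table: 125 Hz -> -16.1 dB correction
SPL_A = SPL + correction = 54.0 + (-16.1) = 37.9 dBA


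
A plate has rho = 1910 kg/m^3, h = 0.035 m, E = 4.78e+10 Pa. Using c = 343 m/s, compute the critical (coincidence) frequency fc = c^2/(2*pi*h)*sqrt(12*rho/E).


12*rho/E = 12*1910/4.78e+10 = 4.79498e-07
sqrt(12*rho/E) = sqrt(4.79498e-07) = 0.000692458
c^2/(2*pi*h) = 343^2/(2*pi*0.035) = 534983
fc = 534983 * 0.000692458 = 370.45 Hz


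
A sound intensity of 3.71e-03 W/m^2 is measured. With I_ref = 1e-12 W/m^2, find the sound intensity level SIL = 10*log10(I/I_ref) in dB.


I / I_ref = 3.71e-03 / 1e-12 = 3.71e+09
SIL = 10 * log10(3.71e+09) = 95.694 dB


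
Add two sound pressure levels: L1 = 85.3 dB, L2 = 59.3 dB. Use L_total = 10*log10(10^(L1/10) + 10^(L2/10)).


10^(85.3/10) = 3.38844e+08
10^(59.3/10) = 851138
Sum = 3.38844e+08 + 851138 = 3.39695e+08
L_total = 10*log10(3.39695e+08) = 85.311 dB


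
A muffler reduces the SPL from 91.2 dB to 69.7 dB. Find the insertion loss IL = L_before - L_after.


Insertion loss = SPL without muffler - SPL with muffler
IL = 91.2 - 69.7 = 21.5 dB


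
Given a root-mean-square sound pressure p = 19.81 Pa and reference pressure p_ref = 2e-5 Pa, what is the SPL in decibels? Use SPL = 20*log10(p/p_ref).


p / p_ref = 19.81 / 2e-5 = 990500
SPL = 20 * log10(990500) = 119.92 dB


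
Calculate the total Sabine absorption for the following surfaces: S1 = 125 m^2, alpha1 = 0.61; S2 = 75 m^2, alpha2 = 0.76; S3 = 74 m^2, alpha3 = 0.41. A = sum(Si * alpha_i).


125 * 0.61 = 76.25
75 * 0.76 = 57
74 * 0.41 = 30.34
A_total = 76.25 + 57 + 30.34 = 163.59 m^2


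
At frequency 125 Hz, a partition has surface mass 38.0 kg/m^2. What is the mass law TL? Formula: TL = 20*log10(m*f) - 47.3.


m * f = 38.0 * 125 = 4750
20*log10(4750) = 73.5339 dB
TL = 73.5339 - 47.3 = 26.234 dB


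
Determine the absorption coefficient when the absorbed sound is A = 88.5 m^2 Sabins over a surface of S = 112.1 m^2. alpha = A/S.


Absorption coefficient = absorbed power / incident power
alpha = A / S = 88.5 / 112.1 = 0.78947


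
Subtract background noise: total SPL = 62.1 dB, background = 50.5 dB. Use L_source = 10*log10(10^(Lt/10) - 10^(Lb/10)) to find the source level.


10^(62.1/10) = 1.62181e+06
10^(50.5/10) = 112202
Difference = 1.62181e+06 - 112202 = 1.50961e+06
L_source = 10*log10(1.50961e+06) = 61.789 dB


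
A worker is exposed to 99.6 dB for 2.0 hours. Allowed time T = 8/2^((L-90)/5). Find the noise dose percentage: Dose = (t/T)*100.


T_allowed = 8 / 2^((99.6 - 90)/5) = 2.11404 hr
Dose = 2.0 / 2.11404 * 100 = 94.606 %


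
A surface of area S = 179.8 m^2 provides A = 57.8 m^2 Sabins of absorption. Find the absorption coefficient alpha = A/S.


Absorption coefficient = absorbed power / incident power
alpha = A / S = 57.8 / 179.8 = 0.32147


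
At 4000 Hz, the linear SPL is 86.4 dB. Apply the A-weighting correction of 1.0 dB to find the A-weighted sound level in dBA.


A-weighting table: 4000 Hz -> 1.0 dB correction
SPL_A = SPL + correction = 86.4 + (1.0) = 87.4 dBA


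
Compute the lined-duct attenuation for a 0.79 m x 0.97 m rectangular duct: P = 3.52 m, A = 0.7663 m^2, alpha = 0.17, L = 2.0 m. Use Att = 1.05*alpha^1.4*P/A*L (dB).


alpha^1.4 = 0.17^1.4 = 0.0836813
Attenuation rate = 1.05 * alpha^1.4 * P / A
= 1.05 * 0.0836813 * 3.52 / 0.7663 = 0.40361 dB/m
Total Att = 0.40361 * 2.0 = 0.80722 dB


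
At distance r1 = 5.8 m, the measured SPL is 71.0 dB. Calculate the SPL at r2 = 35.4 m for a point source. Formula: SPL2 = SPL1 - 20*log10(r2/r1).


r2/r1 = 35.4/5.8 = 6.10345
Correction = 20*log10(6.10345) = 15.7115 dB
SPL2 = 71.0 - 15.7115 = 55.288 dB


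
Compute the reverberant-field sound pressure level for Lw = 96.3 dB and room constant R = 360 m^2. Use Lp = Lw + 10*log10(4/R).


4/R = 4/360 = 0.0111111
Lp = 96.3 + 10*log10(0.0111111) = 76.758 dB


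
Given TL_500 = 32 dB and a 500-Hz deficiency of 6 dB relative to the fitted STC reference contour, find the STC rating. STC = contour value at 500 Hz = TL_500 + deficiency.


By ASTM E413, STC = value of the fitted reference contour at 500 Hz.
Contour value at 500 Hz = TL_500 + deficiency = 32 + 6 = 38
STC = 38


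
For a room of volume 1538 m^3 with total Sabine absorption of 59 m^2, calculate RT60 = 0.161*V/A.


RT60 = 0.161 * 1538 / 59 = 4.1969 s


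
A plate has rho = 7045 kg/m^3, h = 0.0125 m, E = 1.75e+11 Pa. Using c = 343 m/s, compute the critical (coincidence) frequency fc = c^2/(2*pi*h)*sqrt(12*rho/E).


12*rho/E = 12*7045/1.75e+11 = 4.83086e-07
sqrt(12*rho/E) = sqrt(4.83086e-07) = 0.000695044
c^2/(2*pi*h) = 343^2/(2*pi*0.0125) = 1.49795e+06
fc = 1.49795e+06 * 0.000695044 = 1041.1 Hz


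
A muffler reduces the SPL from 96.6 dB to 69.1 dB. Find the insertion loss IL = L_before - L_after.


Insertion loss = SPL without muffler - SPL with muffler
IL = 96.6 - 69.1 = 27.5 dB


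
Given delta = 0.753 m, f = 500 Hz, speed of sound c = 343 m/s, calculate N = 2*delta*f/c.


N = 2*delta*f/c = 2*delta/lambda, where lambda = c/f
lambda = 343 / 500 = 0.686 m
N = 2 * 0.753 / 0.686 = 2.1953


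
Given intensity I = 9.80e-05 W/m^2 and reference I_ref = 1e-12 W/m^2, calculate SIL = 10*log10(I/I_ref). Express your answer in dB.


I / I_ref = 9.80e-05 / 1e-12 = 9.8e+07
SIL = 10 * log10(9.8e+07) = 79.912 dB


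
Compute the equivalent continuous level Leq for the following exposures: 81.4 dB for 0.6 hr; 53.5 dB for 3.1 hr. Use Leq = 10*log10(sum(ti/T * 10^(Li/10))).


T_total = 0.6 + 3.1 = 3.7 hr
(0.6/3.7) * 10^(81.4/10) = 2.23846e+07
(3.1/3.7) * 10^(53.5/10) = 187569
Sum = 2.23846e+07 + 187569 = 2.25722e+07
Leq = 10*log10(2.25722e+07) = 73.536 dB


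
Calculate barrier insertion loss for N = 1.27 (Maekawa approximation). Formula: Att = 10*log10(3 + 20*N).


3 + 20*N = 3 + 20*1.27 = 28.4
Att = 10*log10(28.4) = 14.533 dB


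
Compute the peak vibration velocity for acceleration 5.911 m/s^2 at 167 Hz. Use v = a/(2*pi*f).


omega = 2*pi*f = 2*pi*167 = 1049.29 rad/s
v = a / omega = 5.911 / 1049.29 = 0.0056333 m/s


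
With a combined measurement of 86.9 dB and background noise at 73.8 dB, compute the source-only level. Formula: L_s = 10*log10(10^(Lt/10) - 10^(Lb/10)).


10^(86.9/10) = 4.89779e+08
10^(73.8/10) = 2.39883e+07
Difference = 4.89779e+08 - 2.39883e+07 = 4.65791e+08
L_source = 10*log10(4.65791e+08) = 86.682 dB


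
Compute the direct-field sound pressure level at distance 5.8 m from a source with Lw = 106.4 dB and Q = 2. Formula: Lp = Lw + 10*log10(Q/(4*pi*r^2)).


4*pi*r^2 = 4*pi*5.8^2 = 422.733 m^2
Q / (4*pi*r^2) = 2 / 422.733 = 0.00473112
Lp = 106.4 + 10*log10(0.00473112) = 83.15 dB


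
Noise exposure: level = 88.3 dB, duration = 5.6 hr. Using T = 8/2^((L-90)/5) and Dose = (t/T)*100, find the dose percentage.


T_allowed = 8 / 2^((88.3 - 90)/5) = 10.1261 hr
Dose = 5.6 / 10.1261 * 100 = 55.303 %
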